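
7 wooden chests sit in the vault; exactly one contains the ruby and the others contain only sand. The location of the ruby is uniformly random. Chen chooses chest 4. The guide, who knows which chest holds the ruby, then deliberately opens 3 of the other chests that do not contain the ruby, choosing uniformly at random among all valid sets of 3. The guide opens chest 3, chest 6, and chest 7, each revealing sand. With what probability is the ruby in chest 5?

2/7

Apply Bayes' rule, conditioning on where the ruby actually is.
If it is in any of chests 1, 2, and 5 (prior 1/7 each): the guide has 10 equally likely choices, so probability 1/10; weight (1/7)·(1/10) = 1/70 each.
If it is in any of chests 3, 6, and 7 (prior 1/7 each): that chest was opened and seen not to hold the prize — ruled out; weight (1/7)·0 = 0 each.
If it is in chest 4 (prior 1/7): the guide has 20 equally likely choices, so probability 1/20; weight (1/7)·(1/20) = 1/140.
The weights sum to 1/20.
So P(the ruby in chest 5 | the guide opened chest 3, chest 6, and chest 7) = (1/70) / (1/20) = 2/7.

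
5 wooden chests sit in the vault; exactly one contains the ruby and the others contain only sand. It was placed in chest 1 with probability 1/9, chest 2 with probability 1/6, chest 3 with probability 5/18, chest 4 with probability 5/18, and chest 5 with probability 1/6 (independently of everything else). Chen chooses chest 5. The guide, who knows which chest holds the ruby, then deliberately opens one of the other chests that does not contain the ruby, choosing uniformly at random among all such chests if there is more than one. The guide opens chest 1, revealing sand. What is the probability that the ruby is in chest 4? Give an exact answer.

20/61

Condition on the true location of the ruby.
If it is in chest 1 (prior 1/9): the guide opened chest 1, so this case is ruled out; weight (1/9)·0 = 0.
If it is in chest 2 (prior 1/6): the guide has 3 equally likely choices, so probability 1/3; weight (1/6)·(1/3) = 1/18.
If it is in either of chests 3 and 4 (prior 5/18 each): the guide has 3 equally likely choices, so probability 1/3; weight (5/18)·(1/3) = 5/54 each.
If it is in chest 5 (prior 1/6): the guide has 4 equally likely choices, so probability 1/4; weight (1/6)·(1/4) = 1/24.
The weights sum to 61/216.
So P(the ruby in chest 4 | the guide opened chest 1) = (5/54) / (61/216) = 20/61.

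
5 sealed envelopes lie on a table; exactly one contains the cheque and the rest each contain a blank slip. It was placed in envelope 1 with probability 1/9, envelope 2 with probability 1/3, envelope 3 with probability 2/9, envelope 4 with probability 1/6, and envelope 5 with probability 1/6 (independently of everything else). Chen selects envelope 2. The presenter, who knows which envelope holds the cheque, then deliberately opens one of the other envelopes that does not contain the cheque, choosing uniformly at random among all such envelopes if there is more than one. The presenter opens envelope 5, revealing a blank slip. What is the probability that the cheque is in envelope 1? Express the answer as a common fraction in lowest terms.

Consider each possible location of the cheque in turn.
If it is in envelope 1 (prior 1/9): the presenter has 3 equally likely choices, so probability 1/3; weight (1/9)·(1/3) = 1/27.
If it is in envelope 2 (prior 1/3): the presenter has 4 equally likely choices, so probability 1/4; weight (1/3)·(1/4) = 1/12.
If it is in envelope 3 (prior 2/9): the presenter has 3 equally likely choices, so probability 1/3; weight (2/9)·(1/3) = 2/27.
If it is in envelope 4 (prior 1/6): the presenter has 3 equally likely choices, so probability 1/3; weight (1/6)·(1/3) = 1/18.
If it is in envelope 5 (prior 1/6): the presenter opened envelope 5, so this case is ruled out; weight (1/6)·0 = 0.
The weights sum to 1/4.
So P(the cheque in envelope 1 | the presenter opened envelope 5) = (1/27) / (1/4) = 4/27.

4/27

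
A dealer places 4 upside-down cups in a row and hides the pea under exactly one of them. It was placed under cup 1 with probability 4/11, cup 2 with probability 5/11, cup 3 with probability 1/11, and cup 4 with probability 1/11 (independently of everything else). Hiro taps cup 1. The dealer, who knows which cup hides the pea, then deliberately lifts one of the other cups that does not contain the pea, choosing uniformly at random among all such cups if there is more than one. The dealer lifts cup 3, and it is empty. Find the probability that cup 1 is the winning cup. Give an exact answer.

4/13

Consider each possible location of the pea in turn.
If it is under cup 1 (prior 4/11): the dealer has 3 equally likely choices, so probability 1/3; weight (4/11)·(1/3) = 4/33.
If it is under cup 2 (prior 5/11): the dealer has 2 equally likely choices, so probability 1/2; weight (5/11)·(1/2) = 5/22.
If it is under cup 3 (prior 1/11): the dealer opened cup 3, so this case is ruled out; weight (1/11)·0 = 0.
If it is under cup 4 (prior 1/11): the dealer has 2 equally likely choices, so probability 1/2; weight (1/11)·(1/2) = 1/22.
The weights sum to 13/33.
So P(the pea under cup 1 | the dealer opened cup 3) = (4/33) / (13/33) = 4/13.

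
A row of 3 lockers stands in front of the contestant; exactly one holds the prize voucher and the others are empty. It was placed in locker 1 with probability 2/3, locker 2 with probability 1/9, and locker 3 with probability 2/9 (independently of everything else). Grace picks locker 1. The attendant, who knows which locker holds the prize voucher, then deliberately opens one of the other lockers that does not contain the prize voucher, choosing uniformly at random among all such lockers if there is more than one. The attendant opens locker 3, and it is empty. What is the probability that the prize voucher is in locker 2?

1/4

Consider each possible location of the prize voucher in turn.
If it is in locker 1 (prior 2/3): the attendant has 2 equally likely choices, so probability 1/2; weight (2/3)·(1/2) = 1/3.
If it is in locker 2 (prior 1/9): the attendant has no choice, probability 1; weight (1/9)·1 = 1/9.
If it is in locker 3 (prior 2/9): the attendant opened locker 3, so this case is ruled out; weight (2/9)·0 = 0.
The weights sum to 4/9.
So P(the prize voucher in locker 2 | the attendant opened locker 3) = (1/9) / (4/9) = 1/4.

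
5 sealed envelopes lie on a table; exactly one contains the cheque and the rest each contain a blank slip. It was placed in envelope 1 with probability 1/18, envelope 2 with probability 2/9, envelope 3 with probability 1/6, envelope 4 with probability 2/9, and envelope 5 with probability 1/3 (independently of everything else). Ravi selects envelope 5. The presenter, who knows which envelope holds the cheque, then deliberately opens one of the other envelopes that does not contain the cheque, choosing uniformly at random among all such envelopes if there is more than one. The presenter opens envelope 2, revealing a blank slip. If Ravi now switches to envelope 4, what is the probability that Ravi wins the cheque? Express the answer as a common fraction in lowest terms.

Apply Bayes' rule, conditioning on where the cheque actually is.
If it is in envelope 1 (prior 1/18): the presenter has 3 equally likely choices, so probability 1/3; weight (1/18)·(1/3) = 1/54.
If it is in envelope 2 (prior 2/9): the presenter opened envelope 2, so this case is ruled out; weight (2/9)·0 = 0.
If it is in envelope 3 (prior 1/6): the presenter has 3 equally likely choices, so probability 1/3; weight (1/6)·(1/3) = 1/18.
If it is in envelope 4 (prior 2/9): the presenter has 3 equally likely choices, so probability 1/3; weight (2/9)·(1/3) = 2/27.
If it is in envelope 5 (prior 1/3): the presenter has 4 equally likely choices, so probability 1/4; weight (1/3)·(1/4) = 1/12.
The weights sum to 25/108.
So P(the cheque in envelope 4 | the presenter opened envelope 2) = (2/27) / (25/108) = 8/25.

8/25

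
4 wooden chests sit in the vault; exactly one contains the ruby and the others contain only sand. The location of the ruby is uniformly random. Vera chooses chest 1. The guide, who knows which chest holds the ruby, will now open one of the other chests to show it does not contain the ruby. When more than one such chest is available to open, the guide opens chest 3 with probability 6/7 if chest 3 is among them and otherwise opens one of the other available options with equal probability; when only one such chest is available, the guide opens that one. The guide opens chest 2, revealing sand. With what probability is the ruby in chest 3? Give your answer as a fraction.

7/10

Condition on the true location of the ruby.
If it is in chest 1 (prior 1/4): chest 3 is available but not opened; chest 2 gets probability (1 − 6/7)/2 = 1/14; weight (1/4)·(1/14) = 1/56.
If it is in chest 2 (prior 1/4): the guide opened chest 2, so this case is ruled out; weight (1/4)·0 = 0.
If it is in chest 3 (prior 1/4): chest 3 holds the prize so is unavailable; the guide chooses uniformly among the 2 others, probability 1/2; weight (1/4)·(1/2) = 1/8.
If it is in chest 4 (prior 1/4): chest 3 is available but not opened, probability 1/7; weight (1/4)·(1/7) = 1/28.
The weights sum to 5/28.
So P(the ruby in chest 3 | the guide opened chest 2) = (1/8) / (5/28) = 7/10.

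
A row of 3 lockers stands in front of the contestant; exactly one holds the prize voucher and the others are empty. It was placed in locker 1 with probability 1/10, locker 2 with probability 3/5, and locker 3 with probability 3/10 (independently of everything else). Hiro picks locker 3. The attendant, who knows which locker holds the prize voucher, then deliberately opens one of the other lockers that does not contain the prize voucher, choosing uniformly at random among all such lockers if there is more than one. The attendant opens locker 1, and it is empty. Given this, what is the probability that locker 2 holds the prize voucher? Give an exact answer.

Consider each possible location of the prize voucher in turn.
If it is in locker 1 (prior 1/10): the attendant opened locker 1, so this case is ruled out; weight (1/10)·0 = 0.
If it is in locker 2 (prior 3/5): the attendant has no choice, probability 1; weight (3/5)·1 = 3/5.
If it is in locker 3 (prior 3/10): the attendant has 2 equally likely choices, so probability 1/2; weight (3/10)·(1/2) = 3/20.
The weights sum to 3/4.
So P(the prize voucher in locker 2 | the attendant opened locker 1) = (3/5) / (3/4) = 4/5.

4/5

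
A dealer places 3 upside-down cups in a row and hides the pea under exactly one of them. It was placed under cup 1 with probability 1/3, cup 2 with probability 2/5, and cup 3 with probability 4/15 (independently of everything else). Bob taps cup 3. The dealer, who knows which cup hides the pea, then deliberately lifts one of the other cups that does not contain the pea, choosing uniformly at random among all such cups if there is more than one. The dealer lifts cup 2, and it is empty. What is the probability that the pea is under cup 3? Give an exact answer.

Consider each possible location of the pea in turn.
If it is under cup 1 (prior 1/3): the dealer has no choice, probability 1; weight (1/3)·1 = 1/3.
If it is under cup 2 (prior 2/5): the dealer opened cup 2, so this case is ruled out; weight (2/5)·0 = 0.
If it is under cup 3 (prior 4/15): the dealer has 2 equally likely choices, so probability 1/2; weight (4/15)·(1/2) = 2/15.
The weights sum to 7/15.
So P(the pea under cup 3 | the dealer opened cup 2) = (2/15) / (7/15) = 2/7.

2/7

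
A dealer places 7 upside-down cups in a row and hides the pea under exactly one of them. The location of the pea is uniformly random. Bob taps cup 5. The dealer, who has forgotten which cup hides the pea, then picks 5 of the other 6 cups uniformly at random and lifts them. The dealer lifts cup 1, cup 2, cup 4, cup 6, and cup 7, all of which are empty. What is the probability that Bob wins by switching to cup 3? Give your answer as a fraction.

1/2

Apply Bayes' rule, conditioning on where the pea actually is.
If it is under any of cups 1, 2, 4, 6, and 7 (prior 1/7 each): that cup was opened and seen not to hold the prize — ruled out; weight (1/7)·0 = 0 each.
If it is under either of cups 3 and 5 (prior 1/7 each): the dealer picks exactly this set with probability 1/6 regardless, and none is the prize; weight (1/7)·(1/6) = 1/42 each.
The weights sum to 1/21.
So P(the pea under cup 3 | the dealer opened cup 1, cup 2, cup 4, cup 6, and cup 7) = (1/42) / (1/21) = 1/2.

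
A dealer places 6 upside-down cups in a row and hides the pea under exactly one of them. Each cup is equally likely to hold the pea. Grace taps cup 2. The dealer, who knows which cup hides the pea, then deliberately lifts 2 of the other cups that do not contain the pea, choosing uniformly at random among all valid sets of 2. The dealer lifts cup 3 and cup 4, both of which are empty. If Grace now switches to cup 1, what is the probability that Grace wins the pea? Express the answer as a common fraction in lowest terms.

Apply Bayes' rule, conditioning on where the pea actually is.
If it is under any of cups 1, 5, and 6 (prior 1/6 each): the dealer has 6 equally likely choices, so probability 1/6; weight (1/6)·(1/6) = 1/36 each.
If it is under cup 2 (prior 1/6): the dealer has 10 equally likely choices, so probability 1/10; weight (1/6)·(1/10) = 1/60.
If it is under either of cups 3 and 4 (prior 1/6 each): that cup was opened and seen not to hold the prize — ruled out; weight (1/6)·0 = 0 each.
The weights sum to 1/10.
So P(the pea under cup 1 | the dealer opened cup 3 and cup 4) = (1/36) / (1/10) = 5/18.

5/18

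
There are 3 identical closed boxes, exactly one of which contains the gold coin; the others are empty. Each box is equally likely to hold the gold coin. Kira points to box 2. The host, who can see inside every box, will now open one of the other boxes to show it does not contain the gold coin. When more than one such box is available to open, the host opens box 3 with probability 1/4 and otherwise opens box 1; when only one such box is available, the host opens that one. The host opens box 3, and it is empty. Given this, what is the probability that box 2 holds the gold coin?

Apply Bayes' rule, conditioning on where the gold coin actually is.
If it is in box 1 (prior 1/3): only box 3 is available, probability 1; weight (1/3)·1 = 1/3.
If it is in box 2 (prior 1/3): box 3 is available, opened with probability 1/4; weight (1/3)·(1/4) = 1/12.
If it is in box 3 (prior 1/3): the host opened box 3, so this case is ruled out; weight (1/3)·0 = 0.
The weights sum to 5/12.
So P(the gold coin in box 2 | the host opened box 3) = (1/12) / (5/12) = 1/5.

1/5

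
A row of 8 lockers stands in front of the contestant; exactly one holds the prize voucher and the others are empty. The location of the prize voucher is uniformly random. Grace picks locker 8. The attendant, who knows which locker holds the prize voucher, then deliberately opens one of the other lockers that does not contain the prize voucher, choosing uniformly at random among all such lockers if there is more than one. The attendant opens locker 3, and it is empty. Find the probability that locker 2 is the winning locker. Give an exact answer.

7/48

Condition on the true location of the prize voucher.
If it is in any of lockers 1, 2, 4, 5, 6, and 7 (prior 1/8 each): the attendant has 6 equally likely choices, so probability 1/6; weight (1/8)·(1/6) = 1/48 each.
If it is in locker 3 (prior 1/8): the attendant opened locker 3, so this case is ruled out; weight (1/8)·0 = 0.
If it is in locker 8 (prior 1/8): the attendant has 7 equally likely choices, so probability 1/7; weight (1/8)·(1/7) = 1/56.
The weights sum to 1/7.
So P(the prize voucher in locker 2 | the attendant opened locker 3) = (1/48) / (1/7) = 7/48.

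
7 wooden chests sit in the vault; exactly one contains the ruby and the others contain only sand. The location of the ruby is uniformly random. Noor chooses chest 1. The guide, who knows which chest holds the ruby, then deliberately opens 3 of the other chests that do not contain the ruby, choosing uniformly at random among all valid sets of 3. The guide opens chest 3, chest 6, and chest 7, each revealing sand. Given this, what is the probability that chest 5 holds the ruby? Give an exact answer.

Consider each possible location of the ruby in turn.
If it is in chest 1 (prior 1/7): the guide has 20 equally likely choices, so probability 1/20; weight (1/7)·(1/20) = 1/140.
If it is in any of chests 2, 4, and 5 (prior 1/7 each): the guide has 10 equally likely choices, so probability 1/10; weight (1/7)·(1/10) = 1/70 each.
If it is in any of chests 3, 6, and 7 (prior 1/7 each): that chest was opened and seen not to hold the prize — ruled out; weight (1/7)·0 = 0 each.
The weights sum to 1/20.
So P(the ruby in chest 5 | the guide opened chest 3, chest 6, and chest 7) = (1/70) / (1/20) = 2/7.

2/7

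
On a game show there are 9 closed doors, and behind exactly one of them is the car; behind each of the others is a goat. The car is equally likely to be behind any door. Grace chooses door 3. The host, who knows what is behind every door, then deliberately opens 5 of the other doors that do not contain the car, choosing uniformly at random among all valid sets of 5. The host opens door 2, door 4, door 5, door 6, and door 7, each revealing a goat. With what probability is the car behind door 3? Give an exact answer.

Condition on the true location of the car.
If it is behind any of doors 1, 8, and 9 (prior 1/9 each): the host has 21 equally likely choices, so probability 1/21; weight (1/9)·(1/21) = 1/189 each.
If it is behind any of doors 2, 4, 5, 6, and 7 (prior 1/9 each): that door was opened and seen not to hold the prize — ruled out; weight (1/9)·0 = 0 each.
If it is behind door 3 (prior 1/9): the host has 56 equally likely choices, so probability 1/56; weight (1/9)·(1/56) = 1/504.
The weights sum to 1/56.
So P(the car behind door 3 | the host opened door 2, door 4, door 5, door 6, and door 7) = (1/504) / (1/56) = 1/9.

1/9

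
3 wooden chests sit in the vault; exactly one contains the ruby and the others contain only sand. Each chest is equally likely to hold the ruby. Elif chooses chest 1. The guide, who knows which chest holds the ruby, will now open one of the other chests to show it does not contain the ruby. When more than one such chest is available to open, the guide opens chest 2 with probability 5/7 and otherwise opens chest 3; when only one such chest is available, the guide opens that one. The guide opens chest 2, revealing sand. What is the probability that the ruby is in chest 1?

Condition on the true location of the ruby.
If it is in chest 1 (prior 1/3): chest 2 is available, opened with probability 5/7; weight (1/3)·(5/7) = 5/21.
If it is in chest 2 (prior 1/3): the guide opened chest 2, so this case is ruled out; weight (1/3)·0 = 0.
If it is in chest 3 (prior 1/3): only chest 2 is available, probability 1; weight (1/3)·1 = 1/3.
The weights sum to 4/7.
So P(the ruby in chest 1 | the guide opened chest 2) = (5/21) / (4/7) = 5/12.

5/12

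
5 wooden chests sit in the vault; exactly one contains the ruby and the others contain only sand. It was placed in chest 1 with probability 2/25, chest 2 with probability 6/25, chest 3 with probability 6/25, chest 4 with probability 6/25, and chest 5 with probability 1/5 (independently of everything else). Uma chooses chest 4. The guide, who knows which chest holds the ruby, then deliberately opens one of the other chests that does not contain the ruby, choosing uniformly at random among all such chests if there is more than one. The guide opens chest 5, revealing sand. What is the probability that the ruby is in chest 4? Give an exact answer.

Condition on the true location of the ruby.
If it is in chest 1 (prior 2/25): the guide has 3 equally likely choices, so probability 1/3; weight (2/25)·(1/3) = 2/75.
If it is in either of chests 2 and 3 (prior 6/25 each): the guide has 3 equally likely choices, so probability 1/3; weight (6/25)·(1/3) = 2/25 each.
If it is in chest 4 (prior 6/25): the guide has 4 equally likely choices, so probability 1/4; weight (6/25)·(1/4) = 3/50.
If it is in chest 5 (prior 1/5): the guide opened chest 5, so this case is ruled out; weight (1/5)·0 = 0.
The weights sum to 37/150.
So P(the ruby in chest 4 | the guide opened chest 5) = (3/50) / (37/150) = 9/37.

9/37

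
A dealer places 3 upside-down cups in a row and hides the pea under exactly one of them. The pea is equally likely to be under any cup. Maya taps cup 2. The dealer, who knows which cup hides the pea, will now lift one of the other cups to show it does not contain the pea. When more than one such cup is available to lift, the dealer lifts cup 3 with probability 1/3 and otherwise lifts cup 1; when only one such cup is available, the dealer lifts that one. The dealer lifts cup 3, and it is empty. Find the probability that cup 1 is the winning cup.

Apply Bayes' rule, conditioning on where the pea actually is.
If it is under cup 1 (prior 1/3): only cup 3 is available, probability 1; weight (1/3)·1 = 1/3.
If it is under cup 2 (prior 1/3): cup 3 is available, opened with probability 1/3; weight (1/3)·(1/3) = 1/9.
If it is under cup 3 (prior 1/3): the dealer opened cup 3, so this case is ruled out; weight (1/3)·0 = 0.
The weights sum to 4/9.
So P(the pea under cup 1 | the dealer opened cup 3) = (1/3) / (4/9) = 3/4.

3/4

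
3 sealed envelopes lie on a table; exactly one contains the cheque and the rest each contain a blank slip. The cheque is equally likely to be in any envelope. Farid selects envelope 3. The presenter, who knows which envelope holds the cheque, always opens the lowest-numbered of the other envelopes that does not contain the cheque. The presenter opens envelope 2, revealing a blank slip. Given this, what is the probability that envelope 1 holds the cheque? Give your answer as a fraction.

1

Condition on the true location of the cheque.
If it is in envelope 1 (prior 1/3): envelope 2 is the lowest-numbered option available, probability 1; weight (1/3)·1 = 1/3.
If it is in envelope 2 (prior 1/3): the presenter opened envelope 2, so this case is ruled out; weight (1/3)·0 = 0.
If it is in envelope 3 (prior 1/3): the presenter would have opened envelope 1 instead, probability 0; weight (1/3)·0 = 0.
The weights sum to 1/3.
So P(the cheque in envelope 1 | the presenter opened envelope 2) = (1/3) / (1/3) = 1.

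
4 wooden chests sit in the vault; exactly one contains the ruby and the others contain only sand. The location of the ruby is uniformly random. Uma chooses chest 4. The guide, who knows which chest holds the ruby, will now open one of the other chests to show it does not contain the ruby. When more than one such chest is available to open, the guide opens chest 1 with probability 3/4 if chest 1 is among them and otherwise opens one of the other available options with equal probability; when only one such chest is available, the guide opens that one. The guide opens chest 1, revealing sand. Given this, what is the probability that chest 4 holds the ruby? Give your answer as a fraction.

Consider each possible location of the ruby in turn.
If it is in chest 1 (prior 1/4): the guide opened chest 1, so this case is ruled out; weight (1/4)·0 = 0.
If it is in any of chests 2, 3, and 4 (prior 1/4 each): chest 1 is available, opened with probability 3/4; weight (1/4)·(3/4) = 3/16 each.
The weights sum to 9/16.
So P(the ruby in chest 4 | the guide opened chest 1) = (3/16) / (9/16) = 1/3.

1/3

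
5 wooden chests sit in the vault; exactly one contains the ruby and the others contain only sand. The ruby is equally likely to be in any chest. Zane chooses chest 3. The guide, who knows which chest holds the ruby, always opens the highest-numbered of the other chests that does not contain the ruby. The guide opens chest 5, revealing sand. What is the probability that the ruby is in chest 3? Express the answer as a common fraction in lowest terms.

Consider each possible location of the ruby in turn.
If it is in any of chests 1, 2, 3, and 4 (prior 1/5 each): chest 5 is the highest-numbered option available, probability 1; weight (1/5)·1 = 1/5 each.
If it is in chest 5 (prior 1/5): the guide opened chest 5, so this case is ruled out; weight (1/5)·0 = 0.
The weights sum to 4/5.
So P(the ruby in chest 3 | the guide opened chest 5) = (1/5) / (4/5) = 1/4.

1/4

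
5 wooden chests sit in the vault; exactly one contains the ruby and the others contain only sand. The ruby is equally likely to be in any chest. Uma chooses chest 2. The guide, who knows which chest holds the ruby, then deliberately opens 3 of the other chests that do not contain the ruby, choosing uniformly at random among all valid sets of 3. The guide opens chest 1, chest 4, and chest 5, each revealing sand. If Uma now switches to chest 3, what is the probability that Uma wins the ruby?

Apply Bayes' rule, conditioning on where the ruby actually is.
If it is in any of chests 1, 4, and 5 (prior 1/5 each): that chest was opened and seen not to hold the prize — ruled out; weight (1/5)·0 = 0 each.
If it is in chest 2 (prior 1/5): the guide has 4 equally likely choices, so probability 1/4; weight (1/5)·(1/4) = 1/20.
If it is in chest 3 (prior 1/5): the guide has no choice, probability 1; weight (1/5)·1 = 1/5.
The weights sum to 1/4.
So P(the ruby in chest 3 | the guide opened chest 1, chest 4, and chest 5) = (1/5) / (1/4) = 4/5.

4/5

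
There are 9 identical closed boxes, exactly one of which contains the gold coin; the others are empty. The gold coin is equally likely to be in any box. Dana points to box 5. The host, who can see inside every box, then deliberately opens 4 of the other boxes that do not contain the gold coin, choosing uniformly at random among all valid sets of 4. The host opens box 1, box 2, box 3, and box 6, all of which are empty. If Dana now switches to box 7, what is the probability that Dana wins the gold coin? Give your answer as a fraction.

Condition on the true location of the gold coin.
If it is in any of boxes 1, 2, 3, and 6 (prior 1/9 each): that box was opened and seen not to hold the prize — ruled out; weight (1/9)·0 = 0 each.
If it is in any of boxes 4, 7, 8, and 9 (prior 1/9 each): the host has 35 equally likely choices, so probability 1/35; weight (1/9)·(1/35) = 1/315 each.
If it is in box 5 (prior 1/9): the host has 70 equally likely choices, so probability 1/70; weight (1/9)·(1/70) = 1/630.
The weights sum to 1/70.
So P(the gold coin in box 7 | the host opened box 1, box 2, box 3, and box 6) = (1/315) / (1/70) = 2/9.

2/9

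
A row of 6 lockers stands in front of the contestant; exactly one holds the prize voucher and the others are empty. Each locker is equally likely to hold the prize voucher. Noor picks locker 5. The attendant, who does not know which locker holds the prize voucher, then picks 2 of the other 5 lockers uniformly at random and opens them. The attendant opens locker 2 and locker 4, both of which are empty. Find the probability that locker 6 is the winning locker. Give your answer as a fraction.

1/4

Consider each possible location of the prize voucher in turn.
If it is in any of lockers 1, 3, 5, and 6 (prior 1/6 each): the attendant picks exactly this set with probability 1/10 regardless, and none is the prize; weight (1/6)·(1/10) = 1/60 each.
If it is in either of lockers 2 and 4 (prior 1/6 each): that locker was opened and seen not to hold the prize — ruled out; weight (1/6)·0 = 0 each.
The weights sum to 1/15.
So P(the prize voucher in locker 6 | the attendant opened locker 2 and locker 4) = (1/60) / (1/15) = 1/4.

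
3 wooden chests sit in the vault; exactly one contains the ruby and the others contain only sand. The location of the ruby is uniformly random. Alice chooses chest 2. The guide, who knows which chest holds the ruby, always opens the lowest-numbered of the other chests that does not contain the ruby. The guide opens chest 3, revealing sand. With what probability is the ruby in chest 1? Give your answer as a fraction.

Consider each possible location of the ruby in turn.
If it is in chest 1 (prior 1/3): chest 3 is the lowest-numbered option available, probability 1; weight (1/3)·1 = 1/3.
If it is in chest 2 (prior 1/3): the guide would have opened chest 1 instead, probability 0; weight (1/3)·0 = 0.
If it is in chest 3 (prior 1/3): the guide opened chest 3, so this case is ruled out; weight (1/3)·0 = 0.
The weights sum to 1/3.
So P(the ruby in chest 1 | the guide opened chest 3) = (1/3) / (1/3) = 1.

1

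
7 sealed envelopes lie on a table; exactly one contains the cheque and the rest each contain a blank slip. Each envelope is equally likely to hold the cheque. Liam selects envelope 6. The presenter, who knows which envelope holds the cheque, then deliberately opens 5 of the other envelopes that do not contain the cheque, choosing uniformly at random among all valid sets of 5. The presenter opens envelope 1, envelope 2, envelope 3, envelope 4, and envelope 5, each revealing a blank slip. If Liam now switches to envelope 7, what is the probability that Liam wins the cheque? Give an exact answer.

Apply Bayes' rule, conditioning on where the cheque actually is.
If it is in any of envelopes 1, 2, 3, 4, and 5 (prior 1/7 each): that envelope was opened and seen not to hold the prize — ruled out; weight (1/7)·0 = 0 each.
If it is in envelope 6 (prior 1/7): the presenter has 6 equally likely choices, so probability 1/6; weight (1/7)·(1/6) = 1/42.
If it is in envelope 7 (prior 1/7): the presenter has no choice, probability 1; weight (1/7)·1 = 1/7.
The weights sum to 1/6.
So P(the cheque in envelope 7 | the presenter opened envelope 1, envelope 2, envelope 3, envelope 4, and envelope 5) = (1/7) / (1/6) = 6/7.

6/7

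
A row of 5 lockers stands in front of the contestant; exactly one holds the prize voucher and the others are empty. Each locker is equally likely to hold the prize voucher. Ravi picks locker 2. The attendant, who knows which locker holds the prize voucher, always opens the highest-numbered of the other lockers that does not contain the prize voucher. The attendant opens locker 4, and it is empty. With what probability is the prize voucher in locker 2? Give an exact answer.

Apply Bayes' rule, conditioning on where the prize voucher actually is.
If it is in any of lockers 1, 2, and 3 (prior 1/5 each): the attendant would have opened locker 5 instead, probability 0; weight (1/5)·0 = 0 each.
If it is in locker 4 (prior 1/5): the attendant opened locker 4, so this case is ruled out; weight (1/5)·0 = 0.
If it is in locker 5 (prior 1/5): locker 4 is the highest-numbered option available, probability 1; weight (1/5)·1 = 1/5.
The weights sum to 1/5.
So P(the prize voucher in locker 2 | the attendant opened locker 4) = 0 / (1/5) = 0.

0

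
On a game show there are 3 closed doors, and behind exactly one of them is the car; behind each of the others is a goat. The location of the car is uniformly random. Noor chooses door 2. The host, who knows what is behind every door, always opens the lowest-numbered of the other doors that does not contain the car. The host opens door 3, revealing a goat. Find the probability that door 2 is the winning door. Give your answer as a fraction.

0

Apply Bayes' rule, conditioning on where the car actually is.
If it is behind door 1 (prior 1/3): door 3 is the lowest-numbered option available, probability 1; weight (1/3)·1 = 1/3.
If it is behind door 2 (prior 1/3): the host would have opened door 1 instead, probability 0; weight (1/3)·0 = 0.
If it is behind door 3 (prior 1/3): the host opened door 3, so this case is ruled out; weight (1/3)·0 = 0.
The weights sum to 1/3.
So P(the car behind door 2 | the host opened door 3) = 0 / (1/3) = 0.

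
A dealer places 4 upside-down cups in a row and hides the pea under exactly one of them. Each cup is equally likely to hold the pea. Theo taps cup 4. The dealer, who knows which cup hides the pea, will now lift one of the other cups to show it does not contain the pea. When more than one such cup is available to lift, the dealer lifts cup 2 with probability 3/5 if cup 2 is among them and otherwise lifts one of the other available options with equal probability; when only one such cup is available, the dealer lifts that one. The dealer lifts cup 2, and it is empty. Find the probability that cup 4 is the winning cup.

1/3

Condition on the true location of the pea.
If it is under any of cups 1, 3, and 4 (prior 1/4 each): cup 2 is available, opened with probability 3/5; weight (1/4)·(3/5) = 3/20 each.
If it is under cup 2 (prior 1/4): the dealer opened cup 2, so this case is ruled out; weight (1/4)·0 = 0.
The weights sum to 9/20.
So P(the pea under cup 4 | the dealer opened cup 2) = (3/20) / (9/20) = 1/3.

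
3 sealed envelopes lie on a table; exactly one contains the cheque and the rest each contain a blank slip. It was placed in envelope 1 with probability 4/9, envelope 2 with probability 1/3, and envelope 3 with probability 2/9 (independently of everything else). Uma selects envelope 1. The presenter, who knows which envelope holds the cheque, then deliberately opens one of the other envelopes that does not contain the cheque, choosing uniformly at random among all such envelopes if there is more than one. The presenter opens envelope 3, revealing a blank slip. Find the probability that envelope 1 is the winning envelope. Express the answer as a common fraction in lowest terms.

Consider each possible location of the cheque in turn.
If it is in envelope 1 (prior 4/9): the presenter has 2 equally likely choices, so probability 1/2; weight (4/9)·(1/2) = 2/9.
If it is in envelope 2 (prior 1/3): the presenter has no choice, probability 1; weight (1/3)·1 = 1/3.
If it is in envelope 3 (prior 2/9): the presenter opened envelope 3, so this case is ruled out; weight (2/9)·0 = 0.
The weights sum to 5/9.
So P(the cheque in envelope 1 | the presenter opened envelope 3) = (2/9) / (5/9) = 2/5.

2/5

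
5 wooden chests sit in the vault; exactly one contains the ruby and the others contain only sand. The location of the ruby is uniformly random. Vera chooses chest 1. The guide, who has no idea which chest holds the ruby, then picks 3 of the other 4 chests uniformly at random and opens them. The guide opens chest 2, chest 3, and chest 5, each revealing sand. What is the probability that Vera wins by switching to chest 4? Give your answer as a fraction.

Condition on the true location of the ruby.
If it is in either of chests 1 and 4 (prior 1/5 each): the guide picks exactly this set with probability 1/4 regardless, and none is the prize; weight (1/5)·(1/4) = 1/20 each.
If it is in any of chests 2, 3, and 5 (prior 1/5 each): that chest was opened and seen not to hold the prize — ruled out; weight (1/5)·0 = 0 each.
The weights sum to 1/10.
So P(the ruby in chest 4 | the guide opened chest 2, chest 3, and chest 5) = (1/20) / (1/10) = 1/2.

1/2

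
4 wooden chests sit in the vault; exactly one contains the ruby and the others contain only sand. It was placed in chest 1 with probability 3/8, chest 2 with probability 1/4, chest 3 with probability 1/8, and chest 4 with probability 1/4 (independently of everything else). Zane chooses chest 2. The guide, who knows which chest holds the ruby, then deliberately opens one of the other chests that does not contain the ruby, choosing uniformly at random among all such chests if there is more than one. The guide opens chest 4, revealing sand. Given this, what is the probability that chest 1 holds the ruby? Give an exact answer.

Consider each possible location of the ruby in turn.
If it is in chest 1 (prior 3/8): the guide has 2 equally likely choices, so probability 1/2; weight (3/8)·(1/2) = 3/16.
If it is in chest 2 (prior 1/4): the guide has 3 equally likely choices, so probability 1/3; weight (1/4)·(1/3) = 1/12.
If it is in chest 3 (prior 1/8): the guide has 2 equally likely choices, so probability 1/2; weight (1/8)·(1/2) = 1/16.
If it is in chest 4 (prior 1/4): the guide opened chest 4, so this case is ruled out; weight (1/4)·0 = 0.
The weights sum to 1/3.
So P(the ruby in chest 1 | the guide opened chest 4) = (3/16) / (1/3) = 9/16.

9/16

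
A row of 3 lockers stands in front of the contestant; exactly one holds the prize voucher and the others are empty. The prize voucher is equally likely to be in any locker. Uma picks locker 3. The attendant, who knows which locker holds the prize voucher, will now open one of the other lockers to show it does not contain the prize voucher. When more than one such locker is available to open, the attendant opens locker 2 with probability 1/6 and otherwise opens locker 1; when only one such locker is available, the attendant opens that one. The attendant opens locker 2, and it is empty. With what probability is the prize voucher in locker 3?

Condition on the true location of the prize voucher.
If it is in locker 1 (prior 1/3): only locker 2 is available, probability 1; weight (1/3)·1 = 1/3.
If it is in locker 2 (prior 1/3): the attendant opened locker 2, so this case is ruled out; weight (1/3)·0 = 0.
If it is in locker 3 (prior 1/3): locker 2 is available, opened with probability 1/6; weight (1/3)·(1/6) = 1/18.
The weights sum to 7/18.
So P(the prize voucher in locker 3 | the attendant opened locker 2) = (1/18) / (7/18) = 1/7.

1/7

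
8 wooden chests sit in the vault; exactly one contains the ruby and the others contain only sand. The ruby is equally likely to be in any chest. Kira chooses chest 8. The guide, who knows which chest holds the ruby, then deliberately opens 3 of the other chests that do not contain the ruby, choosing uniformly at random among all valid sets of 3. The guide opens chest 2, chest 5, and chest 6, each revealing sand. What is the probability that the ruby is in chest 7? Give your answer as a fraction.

Consider each possible location of the ruby in turn.
If it is in any of chests 1, 3, 4, and 7 (prior 1/8 each): the guide has 20 equally likely choices, so probability 1/20; weight (1/8)·(1/20) = 1/160 each.
If it is in any of chests 2, 5, and 6 (prior 1/8 each): that chest was opened and seen not to hold the prize — ruled out; weight (1/8)·0 = 0 each.
If it is in chest 8 (prior 1/8): the guide has 35 equally likely choices, so probability 1/35; weight (1/8)·(1/35) = 1/280.
The weights sum to 1/35.
So P(the ruby in chest 7 | the guide opened chest 2, chest 5, and chest 6) = (1/160) / (1/35) = 7/32.

7/32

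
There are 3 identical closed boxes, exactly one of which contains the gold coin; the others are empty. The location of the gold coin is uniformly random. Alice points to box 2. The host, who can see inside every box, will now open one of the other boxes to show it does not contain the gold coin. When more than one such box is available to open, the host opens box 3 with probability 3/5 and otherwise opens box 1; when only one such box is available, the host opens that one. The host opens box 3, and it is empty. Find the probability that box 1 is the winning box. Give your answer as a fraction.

Condition on the true location of the gold coin.
If it is in box 1 (prior 1/3): only box 3 is available, probability 1; weight (1/3)·1 = 1/3.
If it is in box 2 (prior 1/3): box 3 is available, opened with probability 3/5; weight (1/3)·(3/5) = 1/5.
If it is in box 3 (prior 1/3): the host opened box 3, so this case is ruled out; weight (1/3)·0 = 0.
The weights sum to 8/15.
So P(the gold coin in box 1 | the host opened box 3) = (1/3) / (8/15) = 5/8.

5/8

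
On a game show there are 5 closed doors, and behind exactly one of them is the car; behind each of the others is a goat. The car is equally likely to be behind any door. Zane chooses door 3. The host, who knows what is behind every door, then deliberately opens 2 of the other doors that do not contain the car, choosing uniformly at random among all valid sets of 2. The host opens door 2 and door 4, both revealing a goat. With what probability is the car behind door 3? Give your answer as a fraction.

1/5

Consider each possible location of the car in turn.
If it is behind either of doors 1 and 5 (prior 1/5 each): the host has 3 equally likely choices, so probability 1/3; weight (1/5)·(1/3) = 1/15 each.
If it is behind either of doors 2 and 4 (prior 1/5 each): that door was opened and seen not to hold the prize — ruled out; weight (1/5)·0 = 0 each.
If it is behind door 3 (prior 1/5): the host has 6 equally likely choices, so probability 1/6; weight (1/5)·(1/6) = 1/30.
The weights sum to 1/6.
So P(the car behind door 3 | the host opened door 2 and door 4) = (1/30) / (1/6) = 1/5.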